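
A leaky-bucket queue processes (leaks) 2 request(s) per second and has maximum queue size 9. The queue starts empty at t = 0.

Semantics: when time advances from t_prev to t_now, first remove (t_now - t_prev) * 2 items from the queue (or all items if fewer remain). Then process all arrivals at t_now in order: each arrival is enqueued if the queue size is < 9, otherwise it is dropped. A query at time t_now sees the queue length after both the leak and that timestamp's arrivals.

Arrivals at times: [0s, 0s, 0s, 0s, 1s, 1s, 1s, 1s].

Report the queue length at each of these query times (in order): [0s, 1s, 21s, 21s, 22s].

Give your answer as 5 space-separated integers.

Queue lengths at query times:
  query t=0s: backlog = 4
  query t=1s: backlog = 6
  query t=21s: backlog = 0
  query t=21s: backlog = 0
  query t=22s: backlog = 0

Answer: 4 6 0 0 0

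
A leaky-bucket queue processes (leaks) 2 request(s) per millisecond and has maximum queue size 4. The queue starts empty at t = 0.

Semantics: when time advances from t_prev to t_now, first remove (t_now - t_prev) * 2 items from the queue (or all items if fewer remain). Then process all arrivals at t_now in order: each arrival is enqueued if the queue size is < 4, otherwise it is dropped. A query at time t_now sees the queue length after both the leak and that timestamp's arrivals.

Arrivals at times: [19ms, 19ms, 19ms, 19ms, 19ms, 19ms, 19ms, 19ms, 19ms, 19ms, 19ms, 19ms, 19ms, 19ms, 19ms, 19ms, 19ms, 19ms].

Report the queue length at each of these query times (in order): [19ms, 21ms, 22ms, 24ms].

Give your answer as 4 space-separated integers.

Queue lengths at query times:
  query t=19ms: backlog = 4
  query t=21ms: backlog = 0
  query t=22ms: backlog = 0
  query t=24ms: backlog = 0

Answer: 4 0 0 0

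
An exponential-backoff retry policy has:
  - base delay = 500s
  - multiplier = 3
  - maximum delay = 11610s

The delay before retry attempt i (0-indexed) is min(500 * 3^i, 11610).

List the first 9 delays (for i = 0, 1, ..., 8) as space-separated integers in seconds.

Answer: 500 1500 4500 11610 11610 11610 11610 11610 11610

Derivation:
Computing each delay:
  i=0: min(500*3^0, 11610) = 500
  i=1: min(500*3^1, 11610) = 1500
  i=2: min(500*3^2, 11610) = 4500
  i=3: min(500*3^3, 11610) = 11610
  i=4: min(500*3^4, 11610) = 11610
  i=5: min(500*3^5, 11610) = 11610
  i=6: min(500*3^6, 11610) = 11610
  i=7: min(500*3^7, 11610) = 11610
  i=8: min(500*3^8, 11610) = 11610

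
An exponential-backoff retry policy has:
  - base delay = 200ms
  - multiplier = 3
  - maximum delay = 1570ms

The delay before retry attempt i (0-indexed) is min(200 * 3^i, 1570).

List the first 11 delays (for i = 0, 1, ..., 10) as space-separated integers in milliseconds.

Answer: 200 600 1570 1570 1570 1570 1570 1570 1570 1570 1570

Derivation:
Computing each delay:
  i=0: min(200*3^0, 1570) = 200
  i=1: min(200*3^1, 1570) = 600
  i=2: min(200*3^2, 1570) = 1570
  i=3: min(200*3^3, 1570) = 1570
  i=4: min(200*3^4, 1570) = 1570
  i=5: min(200*3^5, 1570) = 1570
  i=6: min(200*3^6, 1570) = 1570
  i=7: min(200*3^7, 1570) = 1570
  i=8: min(200*3^8, 1570) = 1570
  i=9: min(200*3^9, 1570) = 1570
  i=10: min(200*3^10, 1570) = 1570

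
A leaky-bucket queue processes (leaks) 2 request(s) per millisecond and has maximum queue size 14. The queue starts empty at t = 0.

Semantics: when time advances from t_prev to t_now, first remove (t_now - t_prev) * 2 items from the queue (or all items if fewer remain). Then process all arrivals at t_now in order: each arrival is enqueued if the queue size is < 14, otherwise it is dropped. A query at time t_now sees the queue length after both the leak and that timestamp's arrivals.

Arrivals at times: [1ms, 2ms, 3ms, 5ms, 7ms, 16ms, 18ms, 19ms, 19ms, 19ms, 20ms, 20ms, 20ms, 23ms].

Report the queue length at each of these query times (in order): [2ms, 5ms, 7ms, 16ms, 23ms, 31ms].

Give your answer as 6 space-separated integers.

Answer: 1 1 1 1 1 0

Derivation:
Queue lengths at query times:
  query t=2ms: backlog = 1
  query t=5ms: backlog = 1
  query t=7ms: backlog = 1
  query t=16ms: backlog = 1
  query t=23ms: backlog = 1
  query t=31ms: backlog = 0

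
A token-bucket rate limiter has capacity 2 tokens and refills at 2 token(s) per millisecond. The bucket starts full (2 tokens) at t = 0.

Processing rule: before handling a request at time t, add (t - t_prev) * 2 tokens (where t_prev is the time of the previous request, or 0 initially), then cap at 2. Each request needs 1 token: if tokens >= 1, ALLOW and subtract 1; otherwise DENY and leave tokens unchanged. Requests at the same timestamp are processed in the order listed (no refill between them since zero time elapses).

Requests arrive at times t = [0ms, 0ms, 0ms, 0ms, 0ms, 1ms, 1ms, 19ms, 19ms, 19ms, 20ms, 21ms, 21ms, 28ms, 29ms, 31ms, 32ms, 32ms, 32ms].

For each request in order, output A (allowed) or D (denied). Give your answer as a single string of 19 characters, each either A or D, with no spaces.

Simulating step by step:
  req#1 t=0ms: ALLOW
  req#2 t=0ms: ALLOW
  req#3 t=0ms: DENY
  req#4 t=0ms: DENY
  req#5 t=0ms: DENY
  req#6 t=1ms: ALLOW
  req#7 t=1ms: ALLOW
  req#8 t=19ms: ALLOW
  req#9 t=19ms: ALLOW
  req#10 t=19ms: DENY
  req#11 t=20ms: ALLOW
  req#12 t=21ms: ALLOW
  req#13 t=21ms: ALLOW
  req#14 t=28ms: ALLOW
  req#15 t=29ms: ALLOW
  req#16 t=31ms: ALLOW
  req#17 t=32ms: ALLOW
  req#18 t=32ms: ALLOW
  req#19 t=32ms: DENY

Answer: AADDDAAAADAAAAAAAAD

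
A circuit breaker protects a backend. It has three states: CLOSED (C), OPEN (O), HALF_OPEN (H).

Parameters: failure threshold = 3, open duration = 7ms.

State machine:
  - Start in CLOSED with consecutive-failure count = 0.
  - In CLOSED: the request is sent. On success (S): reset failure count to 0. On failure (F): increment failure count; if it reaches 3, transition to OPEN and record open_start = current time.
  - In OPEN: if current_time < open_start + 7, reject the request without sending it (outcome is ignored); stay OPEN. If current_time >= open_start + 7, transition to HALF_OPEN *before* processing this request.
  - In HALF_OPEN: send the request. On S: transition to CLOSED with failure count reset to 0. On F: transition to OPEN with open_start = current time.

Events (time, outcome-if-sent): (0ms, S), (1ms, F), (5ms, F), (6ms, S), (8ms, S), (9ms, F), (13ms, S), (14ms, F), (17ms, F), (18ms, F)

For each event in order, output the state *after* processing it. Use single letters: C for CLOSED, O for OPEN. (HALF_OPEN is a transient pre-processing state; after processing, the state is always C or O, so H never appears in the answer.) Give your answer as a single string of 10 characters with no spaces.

Answer: CCCCCCCCCO

Derivation:
State after each event:
  event#1 t=0ms outcome=S: state=CLOSED
  event#2 t=1ms outcome=F: state=CLOSED
  event#3 t=5ms outcome=F: state=CLOSED
  event#4 t=6ms outcome=S: state=CLOSED
  event#5 t=8ms outcome=S: state=CLOSED
  event#6 t=9ms outcome=F: state=CLOSED
  event#7 t=13ms outcome=S: state=CLOSED
  event#8 t=14ms outcome=F: state=CLOSED
  event#9 t=17ms outcome=F: state=CLOSED
  event#10 t=18ms outcome=F: state=OPEN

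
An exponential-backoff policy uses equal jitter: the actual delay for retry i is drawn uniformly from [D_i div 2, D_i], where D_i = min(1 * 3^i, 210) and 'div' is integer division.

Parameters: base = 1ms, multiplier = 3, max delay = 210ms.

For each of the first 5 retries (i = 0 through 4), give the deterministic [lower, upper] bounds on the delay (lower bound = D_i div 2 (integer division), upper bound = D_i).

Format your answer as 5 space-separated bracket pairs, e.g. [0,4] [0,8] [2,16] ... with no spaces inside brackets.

Answer: [0,1] [1,3] [4,9] [13,27] [40,81]

Derivation:
Computing bounds per retry:
  i=0: D_i=min(1*3^0,210)=1, bounds=[0,1]
  i=1: D_i=min(1*3^1,210)=3, bounds=[1,3]
  i=2: D_i=min(1*3^2,210)=9, bounds=[4,9]
  i=3: D_i=min(1*3^3,210)=27, bounds=[13,27]
  i=4: D_i=min(1*3^4,210)=81, bounds=[40,81]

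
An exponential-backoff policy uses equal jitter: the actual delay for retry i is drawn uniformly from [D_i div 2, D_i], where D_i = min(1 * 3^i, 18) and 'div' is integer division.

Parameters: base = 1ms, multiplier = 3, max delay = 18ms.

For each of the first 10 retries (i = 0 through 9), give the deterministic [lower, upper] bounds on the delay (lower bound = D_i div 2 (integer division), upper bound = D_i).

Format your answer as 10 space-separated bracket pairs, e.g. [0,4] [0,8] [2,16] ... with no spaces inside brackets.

Computing bounds per retry:
  i=0: D_i=min(1*3^0,18)=1, bounds=[0,1]
  i=1: D_i=min(1*3^1,18)=3, bounds=[1,3]
  i=2: D_i=min(1*3^2,18)=9, bounds=[4,9]
  i=3: D_i=min(1*3^3,18)=18, bounds=[9,18]
  i=4: D_i=min(1*3^4,18)=18, bounds=[9,18]
  i=5: D_i=min(1*3^5,18)=18, bounds=[9,18]
  i=6: D_i=min(1*3^6,18)=18, bounds=[9,18]
  i=7: D_i=min(1*3^7,18)=18, bounds=[9,18]
  i=8: D_i=min(1*3^8,18)=18, bounds=[9,18]
  i=9: D_i=min(1*3^9,18)=18, bounds=[9,18]

Answer: [0,1] [1,3] [4,9] [9,18] [9,18] [9,18] [9,18] [9,18] [9,18] [9,18]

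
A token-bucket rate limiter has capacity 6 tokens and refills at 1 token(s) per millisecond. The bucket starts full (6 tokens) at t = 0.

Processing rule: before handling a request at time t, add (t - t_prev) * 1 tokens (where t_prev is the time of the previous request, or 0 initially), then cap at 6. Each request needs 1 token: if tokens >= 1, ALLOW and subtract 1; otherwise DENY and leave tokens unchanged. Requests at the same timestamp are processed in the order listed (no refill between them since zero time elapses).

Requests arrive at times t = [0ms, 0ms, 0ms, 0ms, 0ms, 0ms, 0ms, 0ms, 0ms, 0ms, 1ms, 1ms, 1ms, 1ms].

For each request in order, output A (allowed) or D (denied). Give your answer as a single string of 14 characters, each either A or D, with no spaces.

Answer: AAAAAADDDDADDD

Derivation:
Simulating step by step:
  req#1 t=0ms: ALLOW
  req#2 t=0ms: ALLOW
  req#3 t=0ms: ALLOW
  req#4 t=0ms: ALLOW
  req#5 t=0ms: ALLOW
  req#6 t=0ms: ALLOW
  req#7 t=0ms: DENY
  req#8 t=0ms: DENY
  req#9 t=0ms: DENY
  req#10 t=0ms: DENY
  req#11 t=1ms: ALLOW
  req#12 t=1ms: DENY
  req#13 t=1ms: DENY
  req#14 t=1ms: DENY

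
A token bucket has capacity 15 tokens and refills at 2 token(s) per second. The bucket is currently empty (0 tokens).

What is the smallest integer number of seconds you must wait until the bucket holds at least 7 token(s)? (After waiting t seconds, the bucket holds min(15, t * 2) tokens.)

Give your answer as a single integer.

Need t * 2 >= 7, so t >= 7/2.
Smallest integer t = ceil(7/2) = 4.

Answer: 4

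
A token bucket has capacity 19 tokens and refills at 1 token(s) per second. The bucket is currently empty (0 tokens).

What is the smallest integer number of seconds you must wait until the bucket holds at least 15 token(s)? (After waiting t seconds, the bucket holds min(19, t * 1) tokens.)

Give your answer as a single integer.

Need t * 1 >= 15, so t >= 15/1.
Smallest integer t = ceil(15/1) = 15.

Answer: 15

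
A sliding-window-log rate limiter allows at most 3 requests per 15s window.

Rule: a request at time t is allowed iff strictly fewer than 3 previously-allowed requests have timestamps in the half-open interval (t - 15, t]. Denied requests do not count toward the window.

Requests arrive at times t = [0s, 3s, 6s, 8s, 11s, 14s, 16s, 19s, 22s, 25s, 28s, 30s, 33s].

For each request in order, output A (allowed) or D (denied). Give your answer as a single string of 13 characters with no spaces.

Tracking allowed requests in the window:
  req#1 t=0s: ALLOW
  req#2 t=3s: ALLOW
  req#3 t=6s: ALLOW
  req#4 t=8s: DENY
  req#5 t=11s: DENY
  req#6 t=14s: DENY
  req#7 t=16s: ALLOW
  req#8 t=19s: ALLOW
  req#9 t=22s: ALLOW
  req#10 t=25s: DENY
  req#11 t=28s: DENY
  req#12 t=30s: DENY
  req#13 t=33s: ALLOW

Answer: AAADDDAAADDDA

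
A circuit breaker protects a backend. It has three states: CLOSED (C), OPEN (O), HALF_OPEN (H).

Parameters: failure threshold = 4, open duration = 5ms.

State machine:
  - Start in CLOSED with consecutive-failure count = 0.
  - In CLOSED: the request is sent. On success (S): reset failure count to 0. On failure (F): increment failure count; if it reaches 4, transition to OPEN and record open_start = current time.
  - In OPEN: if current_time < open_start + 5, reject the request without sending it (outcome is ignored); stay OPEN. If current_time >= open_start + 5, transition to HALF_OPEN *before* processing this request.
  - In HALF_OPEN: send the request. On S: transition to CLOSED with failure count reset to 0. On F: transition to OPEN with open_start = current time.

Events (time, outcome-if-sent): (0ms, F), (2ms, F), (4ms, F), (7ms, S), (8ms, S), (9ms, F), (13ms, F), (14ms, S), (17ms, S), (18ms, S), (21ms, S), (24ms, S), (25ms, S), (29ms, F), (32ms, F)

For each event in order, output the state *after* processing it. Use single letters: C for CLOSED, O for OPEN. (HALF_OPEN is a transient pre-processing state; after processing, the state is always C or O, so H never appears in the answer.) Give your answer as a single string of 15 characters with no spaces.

Answer: CCCCCCCCCCCCCCC

Derivation:
State after each event:
  event#1 t=0ms outcome=F: state=CLOSED
  event#2 t=2ms outcome=F: state=CLOSED
  event#3 t=4ms outcome=F: state=CLOSED
  event#4 t=7ms outcome=S: state=CLOSED
  event#5 t=8ms outcome=S: state=CLOSED
  event#6 t=9ms outcome=F: state=CLOSED
  event#7 t=13ms outcome=F: state=CLOSED
  event#8 t=14ms outcome=S: state=CLOSED
  event#9 t=17ms outcome=S: state=CLOSED
  event#10 t=18ms outcome=S: state=CLOSED
  event#11 t=21ms outcome=S: state=CLOSED
  event#12 t=24ms outcome=S: state=CLOSED
  event#13 t=25ms outcome=S: state=CLOSED
  event#14 t=29ms outcome=F: state=CLOSED
  event#15 t=32ms outcome=F: state=CLOSED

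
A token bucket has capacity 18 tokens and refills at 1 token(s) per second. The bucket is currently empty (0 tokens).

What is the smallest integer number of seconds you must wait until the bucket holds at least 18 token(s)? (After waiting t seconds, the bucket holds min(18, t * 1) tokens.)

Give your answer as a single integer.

Answer: 18

Derivation:
Need t * 1 >= 18, so t >= 18/1.
Smallest integer t = ceil(18/1) = 18.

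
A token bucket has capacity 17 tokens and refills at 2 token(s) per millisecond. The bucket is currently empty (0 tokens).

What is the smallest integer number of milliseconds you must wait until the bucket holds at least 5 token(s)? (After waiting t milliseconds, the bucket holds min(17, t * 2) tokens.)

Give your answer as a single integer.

Need t * 2 >= 5, so t >= 5/2.
Smallest integer t = ceil(5/2) = 3.

Answer: 3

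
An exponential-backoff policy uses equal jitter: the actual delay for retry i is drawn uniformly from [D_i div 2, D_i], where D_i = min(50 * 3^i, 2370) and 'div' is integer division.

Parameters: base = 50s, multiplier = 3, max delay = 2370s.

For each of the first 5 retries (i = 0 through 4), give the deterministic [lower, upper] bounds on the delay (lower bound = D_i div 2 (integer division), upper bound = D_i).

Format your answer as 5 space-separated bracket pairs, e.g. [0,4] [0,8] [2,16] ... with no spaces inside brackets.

Answer: [25,50] [75,150] [225,450] [675,1350] [1185,2370]

Derivation:
Computing bounds per retry:
  i=0: D_i=min(50*3^0,2370)=50, bounds=[25,50]
  i=1: D_i=min(50*3^1,2370)=150, bounds=[75,150]
  i=2: D_i=min(50*3^2,2370)=450, bounds=[225,450]
  i=3: D_i=min(50*3^3,2370)=1350, bounds=[675,1350]
  i=4: D_i=min(50*3^4,2370)=2370, bounds=[1185,2370]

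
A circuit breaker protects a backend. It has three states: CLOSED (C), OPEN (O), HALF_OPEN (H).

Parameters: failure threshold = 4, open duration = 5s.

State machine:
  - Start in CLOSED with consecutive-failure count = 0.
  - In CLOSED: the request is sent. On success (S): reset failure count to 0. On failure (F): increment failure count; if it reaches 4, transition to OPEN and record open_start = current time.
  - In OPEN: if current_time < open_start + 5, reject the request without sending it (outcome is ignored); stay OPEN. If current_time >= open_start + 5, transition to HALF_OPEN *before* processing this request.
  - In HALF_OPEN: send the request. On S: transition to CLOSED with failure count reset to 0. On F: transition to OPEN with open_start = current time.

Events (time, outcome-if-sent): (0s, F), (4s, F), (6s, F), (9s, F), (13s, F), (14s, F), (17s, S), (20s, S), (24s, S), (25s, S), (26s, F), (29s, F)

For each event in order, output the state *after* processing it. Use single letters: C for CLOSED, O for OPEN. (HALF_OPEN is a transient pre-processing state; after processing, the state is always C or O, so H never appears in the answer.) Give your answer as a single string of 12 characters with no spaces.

State after each event:
  event#1 t=0s outcome=F: state=CLOSED
  event#2 t=4s outcome=F: state=CLOSED
  event#3 t=6s outcome=F: state=CLOSED
  event#4 t=9s outcome=F: state=OPEN
  event#5 t=13s outcome=F: state=OPEN
  event#6 t=14s outcome=F: state=OPEN
  event#7 t=17s outcome=S: state=OPEN
  event#8 t=20s outcome=S: state=CLOSED
  event#9 t=24s outcome=S: state=CLOSED
  event#10 t=25s outcome=S: state=CLOSED
  event#11 t=26s outcome=F: state=CLOSED
  event#12 t=29s outcome=F: state=CLOSED

Answer: CCCOOOOCCCCC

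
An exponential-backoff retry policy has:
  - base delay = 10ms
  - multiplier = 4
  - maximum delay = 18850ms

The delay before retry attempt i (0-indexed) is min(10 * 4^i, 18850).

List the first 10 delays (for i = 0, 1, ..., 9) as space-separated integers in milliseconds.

Answer: 10 40 160 640 2560 10240 18850 18850 18850 18850

Derivation:
Computing each delay:
  i=0: min(10*4^0, 18850) = 10
  i=1: min(10*4^1, 18850) = 40
  i=2: min(10*4^2, 18850) = 160
  i=3: min(10*4^3, 18850) = 640
  i=4: min(10*4^4, 18850) = 2560
  i=5: min(10*4^5, 18850) = 10240
  i=6: min(10*4^6, 18850) = 18850
  i=7: min(10*4^7, 18850) = 18850
  i=8: min(10*4^8, 18850) = 18850
  i=9: min(10*4^9, 18850) = 18850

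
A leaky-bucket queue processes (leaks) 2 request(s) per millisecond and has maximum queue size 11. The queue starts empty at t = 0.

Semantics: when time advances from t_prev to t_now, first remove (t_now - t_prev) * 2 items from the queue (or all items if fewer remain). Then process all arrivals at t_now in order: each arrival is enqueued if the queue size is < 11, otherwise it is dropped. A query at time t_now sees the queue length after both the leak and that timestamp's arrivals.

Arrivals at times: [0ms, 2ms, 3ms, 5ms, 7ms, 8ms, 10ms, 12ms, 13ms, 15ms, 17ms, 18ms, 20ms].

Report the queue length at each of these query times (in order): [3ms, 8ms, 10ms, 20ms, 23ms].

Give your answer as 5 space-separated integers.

Queue lengths at query times:
  query t=3ms: backlog = 1
  query t=8ms: backlog = 1
  query t=10ms: backlog = 1
  query t=20ms: backlog = 1
  query t=23ms: backlog = 0

Answer: 1 1 1 1 0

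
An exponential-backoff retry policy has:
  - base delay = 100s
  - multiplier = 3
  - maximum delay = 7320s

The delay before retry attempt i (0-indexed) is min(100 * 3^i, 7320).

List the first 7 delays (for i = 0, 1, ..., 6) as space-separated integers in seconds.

Computing each delay:
  i=0: min(100*3^0, 7320) = 100
  i=1: min(100*3^1, 7320) = 300
  i=2: min(100*3^2, 7320) = 900
  i=3: min(100*3^3, 7320) = 2700
  i=4: min(100*3^4, 7320) = 7320
  i=5: min(100*3^5, 7320) = 7320
  i=6: min(100*3^6, 7320) = 7320

Answer: 100 300 900 2700 7320 7320 7320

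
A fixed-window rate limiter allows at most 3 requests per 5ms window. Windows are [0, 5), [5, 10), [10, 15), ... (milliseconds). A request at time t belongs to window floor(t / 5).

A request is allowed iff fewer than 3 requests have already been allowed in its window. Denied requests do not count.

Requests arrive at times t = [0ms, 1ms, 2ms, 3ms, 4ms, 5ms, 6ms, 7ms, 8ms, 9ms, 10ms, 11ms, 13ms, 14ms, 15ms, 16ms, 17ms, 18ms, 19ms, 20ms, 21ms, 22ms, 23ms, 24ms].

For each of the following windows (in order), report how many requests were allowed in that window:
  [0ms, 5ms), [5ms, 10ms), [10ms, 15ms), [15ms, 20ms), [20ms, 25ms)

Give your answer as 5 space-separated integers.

Processing requests:
  req#1 t=0ms (window 0): ALLOW
  req#2 t=1ms (window 0): ALLOW
  req#3 t=2ms (window 0): ALLOW
  req#4 t=3ms (window 0): DENY
  req#5 t=4ms (window 0): DENY
  req#6 t=5ms (window 1): ALLOW
  req#7 t=6ms (window 1): ALLOW
  req#8 t=7ms (window 1): ALLOW
  req#9 t=8ms (window 1): DENY
  req#10 t=9ms (window 1): DENY
  req#11 t=10ms (window 2): ALLOW
  req#12 t=11ms (window 2): ALLOW
  req#13 t=13ms (window 2): ALLOW
  req#14 t=14ms (window 2): DENY
  req#15 t=15ms (window 3): ALLOW
  req#16 t=16ms (window 3): ALLOW
  req#17 t=17ms (window 3): ALLOW
  req#18 t=18ms (window 3): DENY
  req#19 t=19ms (window 3): DENY
  req#20 t=20ms (window 4): ALLOW
  req#21 t=21ms (window 4): ALLOW
  req#22 t=22ms (window 4): ALLOW
  req#23 t=23ms (window 4): DENY
  req#24 t=24ms (window 4): DENY

Allowed counts by window: 3 3 3 3 3

Answer: 3 3 3 3 3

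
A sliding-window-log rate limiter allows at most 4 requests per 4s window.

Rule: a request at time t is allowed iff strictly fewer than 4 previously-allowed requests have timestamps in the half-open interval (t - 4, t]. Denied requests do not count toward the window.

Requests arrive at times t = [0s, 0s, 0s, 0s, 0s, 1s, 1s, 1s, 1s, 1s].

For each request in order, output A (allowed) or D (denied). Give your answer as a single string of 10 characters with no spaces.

Answer: AAAADDDDDD

Derivation:
Tracking allowed requests in the window:
  req#1 t=0s: ALLOW
  req#2 t=0s: ALLOW
  req#3 t=0s: ALLOW
  req#4 t=0s: ALLOW
  req#5 t=0s: DENY
  req#6 t=1s: DENY
  req#7 t=1s: DENY
  req#8 t=1s: DENY
  req#9 t=1s: DENY
  req#10 t=1s: DENY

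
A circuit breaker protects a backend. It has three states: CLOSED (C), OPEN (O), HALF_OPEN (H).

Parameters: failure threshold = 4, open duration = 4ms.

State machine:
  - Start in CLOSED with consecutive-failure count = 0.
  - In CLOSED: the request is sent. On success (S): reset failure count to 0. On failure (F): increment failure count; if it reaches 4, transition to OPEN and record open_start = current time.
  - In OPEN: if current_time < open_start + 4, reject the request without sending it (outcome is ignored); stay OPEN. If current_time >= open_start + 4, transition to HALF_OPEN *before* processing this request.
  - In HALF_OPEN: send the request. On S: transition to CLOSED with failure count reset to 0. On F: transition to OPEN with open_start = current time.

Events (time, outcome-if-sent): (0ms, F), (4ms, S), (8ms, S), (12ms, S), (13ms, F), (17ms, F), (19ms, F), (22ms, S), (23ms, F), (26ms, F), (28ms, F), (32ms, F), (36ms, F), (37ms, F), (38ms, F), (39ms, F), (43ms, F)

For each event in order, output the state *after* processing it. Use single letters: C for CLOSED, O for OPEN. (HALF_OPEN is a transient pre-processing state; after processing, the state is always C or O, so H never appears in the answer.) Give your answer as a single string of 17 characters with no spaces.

State after each event:
  event#1 t=0ms outcome=F: state=CLOSED
  event#2 t=4ms outcome=S: state=CLOSED
  event#3 t=8ms outcome=S: state=CLOSED
  event#4 t=12ms outcome=S: state=CLOSED
  event#5 t=13ms outcome=F: state=CLOSED
  event#6 t=17ms outcome=F: state=CLOSED
  event#7 t=19ms outcome=F: state=CLOSED
  event#8 t=22ms outcome=S: state=CLOSED
  event#9 t=23ms outcome=F: state=CLOSED
  event#10 t=26ms outcome=F: state=CLOSED
  event#11 t=28ms outcome=F: state=CLOSED
  event#12 t=32ms outcome=F: state=OPEN
  event#13 t=36ms outcome=F: state=OPEN
  event#14 t=37ms outcome=F: state=OPEN
  event#15 t=38ms outcome=F: state=OPEN
  event#16 t=39ms outcome=F: state=OPEN
  event#17 t=43ms outcome=F: state=OPEN

Answer: CCCCCCCCCCCOOOOOO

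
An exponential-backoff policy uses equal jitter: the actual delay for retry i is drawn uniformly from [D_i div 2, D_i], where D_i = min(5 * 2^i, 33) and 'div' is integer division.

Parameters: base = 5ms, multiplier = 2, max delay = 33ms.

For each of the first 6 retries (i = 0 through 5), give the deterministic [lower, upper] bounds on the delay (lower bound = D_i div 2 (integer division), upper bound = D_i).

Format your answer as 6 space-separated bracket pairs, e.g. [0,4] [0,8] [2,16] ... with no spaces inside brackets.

Answer: [2,5] [5,10] [10,20] [16,33] [16,33] [16,33]

Derivation:
Computing bounds per retry:
  i=0: D_i=min(5*2^0,33)=5, bounds=[2,5]
  i=1: D_i=min(5*2^1,33)=10, bounds=[5,10]
  i=2: D_i=min(5*2^2,33)=20, bounds=[10,20]
  i=3: D_i=min(5*2^3,33)=33, bounds=[16,33]
  i=4: D_i=min(5*2^4,33)=33, bounds=[16,33]
  i=5: D_i=min(5*2^5,33)=33, bounds=[16,33]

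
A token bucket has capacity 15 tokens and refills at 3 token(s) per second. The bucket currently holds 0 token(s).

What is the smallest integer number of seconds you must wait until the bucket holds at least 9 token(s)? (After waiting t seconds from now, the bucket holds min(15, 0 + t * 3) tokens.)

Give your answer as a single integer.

Answer: 3

Derivation:
Need 0 + t * 3 >= 9, so t >= 9/3.
Smallest integer t = ceil(9/3) = 3.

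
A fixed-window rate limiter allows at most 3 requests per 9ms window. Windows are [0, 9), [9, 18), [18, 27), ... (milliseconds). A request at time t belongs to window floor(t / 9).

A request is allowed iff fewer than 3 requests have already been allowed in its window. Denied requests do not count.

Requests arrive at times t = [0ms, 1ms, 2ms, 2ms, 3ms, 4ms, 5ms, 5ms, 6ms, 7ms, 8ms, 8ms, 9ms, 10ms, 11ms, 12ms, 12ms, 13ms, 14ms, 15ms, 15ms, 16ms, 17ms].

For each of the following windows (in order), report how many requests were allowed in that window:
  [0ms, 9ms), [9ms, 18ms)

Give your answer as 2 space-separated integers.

Processing requests:
  req#1 t=0ms (window 0): ALLOW
  req#2 t=1ms (window 0): ALLOW
  req#3 t=2ms (window 0): ALLOW
  req#4 t=2ms (window 0): DENY
  req#5 t=3ms (window 0): DENY
  req#6 t=4ms (window 0): DENY
  req#7 t=5ms (window 0): DENY
  req#8 t=5ms (window 0): DENY
  req#9 t=6ms (window 0): DENY
  req#10 t=7ms (window 0): DENY
  req#11 t=8ms (window 0): DENY
  req#12 t=8ms (window 0): DENY
  req#13 t=9ms (window 1): ALLOW
  req#14 t=10ms (window 1): ALLOW
  req#15 t=11ms (window 1): ALLOW
  req#16 t=12ms (window 1): DENY
  req#17 t=12ms (window 1): DENY
  req#18 t=13ms (window 1): DENY
  req#19 t=14ms (window 1): DENY
  req#20 t=15ms (window 1): DENY
  req#21 t=15ms (window 1): DENY
  req#22 t=16ms (window 1): DENY
  req#23 t=17ms (window 1): DENY

Allowed counts by window: 3 3

Answer: 3 3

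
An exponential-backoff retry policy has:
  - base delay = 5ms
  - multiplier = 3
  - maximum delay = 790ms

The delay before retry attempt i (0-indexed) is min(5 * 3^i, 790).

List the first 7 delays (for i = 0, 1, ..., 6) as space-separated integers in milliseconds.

Answer: 5 15 45 135 405 790 790

Derivation:
Computing each delay:
  i=0: min(5*3^0, 790) = 5
  i=1: min(5*3^1, 790) = 15
  i=2: min(5*3^2, 790) = 45
  i=3: min(5*3^3, 790) = 135
  i=4: min(5*3^4, 790) = 405
  i=5: min(5*3^5, 790) = 790
  i=6: min(5*3^6, 790) = 790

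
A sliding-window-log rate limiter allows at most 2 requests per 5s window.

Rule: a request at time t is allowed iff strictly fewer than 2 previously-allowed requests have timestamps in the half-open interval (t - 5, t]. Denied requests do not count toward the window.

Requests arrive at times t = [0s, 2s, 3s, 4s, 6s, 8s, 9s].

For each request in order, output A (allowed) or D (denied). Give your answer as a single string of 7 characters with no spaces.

Tracking allowed requests in the window:
  req#1 t=0s: ALLOW
  req#2 t=2s: ALLOW
  req#3 t=3s: DENY
  req#4 t=4s: DENY
  req#5 t=6s: ALLOW
  req#6 t=8s: ALLOW
  req#7 t=9s: DENY

Answer: AADDAAD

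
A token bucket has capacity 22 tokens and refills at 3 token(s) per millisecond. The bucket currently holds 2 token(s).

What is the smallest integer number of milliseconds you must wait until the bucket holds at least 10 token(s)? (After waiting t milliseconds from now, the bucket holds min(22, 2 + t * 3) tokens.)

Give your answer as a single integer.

Need 2 + t * 3 >= 10, so t >= 8/3.
Smallest integer t = ceil(8/3) = 3.

Answer: 3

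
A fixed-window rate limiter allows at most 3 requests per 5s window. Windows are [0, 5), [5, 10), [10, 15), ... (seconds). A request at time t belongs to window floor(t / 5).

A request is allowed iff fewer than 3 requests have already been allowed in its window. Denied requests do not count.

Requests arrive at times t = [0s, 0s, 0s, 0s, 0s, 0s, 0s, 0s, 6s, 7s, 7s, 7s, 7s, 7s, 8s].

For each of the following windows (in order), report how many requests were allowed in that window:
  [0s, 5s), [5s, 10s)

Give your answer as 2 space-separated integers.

Processing requests:
  req#1 t=0s (window 0): ALLOW
  req#2 t=0s (window 0): ALLOW
  req#3 t=0s (window 0): ALLOW
  req#4 t=0s (window 0): DENY
  req#5 t=0s (window 0): DENY
  req#6 t=0s (window 0): DENY
  req#7 t=0s (window 0): DENY
  req#8 t=0s (window 0): DENY
  req#9 t=6s (window 1): ALLOW
  req#10 t=7s (window 1): ALLOW
  req#11 t=7s (window 1): ALLOW
  req#12 t=7s (window 1): DENY
  req#13 t=7s (window 1): DENY
  req#14 t=7s (window 1): DENY
  req#15 t=8s (window 1): DENY

Allowed counts by window: 3 3

Answer: 3 3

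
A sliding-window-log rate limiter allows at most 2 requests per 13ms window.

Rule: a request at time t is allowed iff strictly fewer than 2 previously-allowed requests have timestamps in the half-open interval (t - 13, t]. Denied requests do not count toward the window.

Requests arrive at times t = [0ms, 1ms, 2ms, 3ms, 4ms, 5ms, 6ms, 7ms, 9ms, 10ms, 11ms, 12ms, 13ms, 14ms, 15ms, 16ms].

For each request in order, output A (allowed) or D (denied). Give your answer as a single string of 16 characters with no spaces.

Answer: AADDDDDDDDDDAADD

Derivation:
Tracking allowed requests in the window:
  req#1 t=0ms: ALLOW
  req#2 t=1ms: ALLOW
  req#3 t=2ms: DENY
  req#4 t=3ms: DENY
  req#5 t=4ms: DENY
  req#6 t=5ms: DENY
  req#7 t=6ms: DENY
  req#8 t=7ms: DENY
  req#9 t=9ms: DENY
  req#10 t=10ms: DENY
  req#11 t=11ms: DENY
  req#12 t=12ms: DENY
  req#13 t=13ms: ALLOW
  req#14 t=14ms: ALLOW
  req#15 t=15ms: DENY
  req#16 t=16ms: DENY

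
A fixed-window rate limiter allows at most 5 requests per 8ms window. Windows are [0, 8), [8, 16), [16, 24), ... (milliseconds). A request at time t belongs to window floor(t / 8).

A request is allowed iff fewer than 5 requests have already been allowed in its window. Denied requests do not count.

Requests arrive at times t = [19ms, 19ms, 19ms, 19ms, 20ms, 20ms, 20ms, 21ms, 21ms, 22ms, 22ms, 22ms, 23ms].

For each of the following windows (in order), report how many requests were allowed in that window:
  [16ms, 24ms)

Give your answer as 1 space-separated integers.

Processing requests:
  req#1 t=19ms (window 2): ALLOW
  req#2 t=19ms (window 2): ALLOW
  req#3 t=19ms (window 2): ALLOW
  req#4 t=19ms (window 2): ALLOW
  req#5 t=20ms (window 2): ALLOW
  req#6 t=20ms (window 2): DENY
  req#7 t=20ms (window 2): DENY
  req#8 t=21ms (window 2): DENY
  req#9 t=21ms (window 2): DENY
  req#10 t=22ms (window 2): DENY
  req#11 t=22ms (window 2): DENY
  req#12 t=22ms (window 2): DENY
  req#13 t=23ms (window 2): DENY

Allowed counts by window: 5

Answer: 5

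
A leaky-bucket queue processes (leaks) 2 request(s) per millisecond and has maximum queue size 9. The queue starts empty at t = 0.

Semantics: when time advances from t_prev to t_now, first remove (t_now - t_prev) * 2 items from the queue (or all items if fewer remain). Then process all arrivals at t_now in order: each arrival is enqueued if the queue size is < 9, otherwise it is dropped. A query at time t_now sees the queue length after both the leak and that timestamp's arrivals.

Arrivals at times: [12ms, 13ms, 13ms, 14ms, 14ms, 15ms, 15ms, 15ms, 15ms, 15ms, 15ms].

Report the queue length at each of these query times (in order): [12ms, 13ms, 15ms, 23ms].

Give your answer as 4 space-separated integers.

Queue lengths at query times:
  query t=12ms: backlog = 1
  query t=13ms: backlog = 2
  query t=15ms: backlog = 6
  query t=23ms: backlog = 0

Answer: 1 2 6 0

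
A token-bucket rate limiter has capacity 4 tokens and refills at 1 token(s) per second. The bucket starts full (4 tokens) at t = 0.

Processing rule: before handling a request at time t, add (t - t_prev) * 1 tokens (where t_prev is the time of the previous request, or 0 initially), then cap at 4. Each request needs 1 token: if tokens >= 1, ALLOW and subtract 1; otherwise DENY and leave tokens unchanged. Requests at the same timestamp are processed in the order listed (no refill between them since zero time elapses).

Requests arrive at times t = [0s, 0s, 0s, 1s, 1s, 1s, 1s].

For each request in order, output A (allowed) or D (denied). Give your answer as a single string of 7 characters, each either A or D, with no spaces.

Simulating step by step:
  req#1 t=0s: ALLOW
  req#2 t=0s: ALLOW
  req#3 t=0s: ALLOW
  req#4 t=1s: ALLOW
  req#5 t=1s: ALLOW
  req#6 t=1s: DENY
  req#7 t=1s: DENY

Answer: AAAAADD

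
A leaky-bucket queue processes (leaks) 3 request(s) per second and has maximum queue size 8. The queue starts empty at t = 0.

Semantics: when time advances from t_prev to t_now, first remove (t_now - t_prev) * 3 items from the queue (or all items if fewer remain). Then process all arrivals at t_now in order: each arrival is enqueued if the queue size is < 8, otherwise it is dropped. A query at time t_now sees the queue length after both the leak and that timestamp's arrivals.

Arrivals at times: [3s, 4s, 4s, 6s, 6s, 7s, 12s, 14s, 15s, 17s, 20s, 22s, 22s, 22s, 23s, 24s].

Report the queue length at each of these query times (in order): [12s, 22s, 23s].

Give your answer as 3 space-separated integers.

Queue lengths at query times:
  query t=12s: backlog = 1
  query t=22s: backlog = 3
  query t=23s: backlog = 1

Answer: 1 3 1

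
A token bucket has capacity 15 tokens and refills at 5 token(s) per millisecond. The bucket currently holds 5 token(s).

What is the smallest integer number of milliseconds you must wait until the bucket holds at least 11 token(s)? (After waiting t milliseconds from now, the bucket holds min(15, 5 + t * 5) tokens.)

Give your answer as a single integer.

Answer: 2

Derivation:
Need 5 + t * 5 >= 11, so t >= 6/5.
Smallest integer t = ceil(6/5) = 2.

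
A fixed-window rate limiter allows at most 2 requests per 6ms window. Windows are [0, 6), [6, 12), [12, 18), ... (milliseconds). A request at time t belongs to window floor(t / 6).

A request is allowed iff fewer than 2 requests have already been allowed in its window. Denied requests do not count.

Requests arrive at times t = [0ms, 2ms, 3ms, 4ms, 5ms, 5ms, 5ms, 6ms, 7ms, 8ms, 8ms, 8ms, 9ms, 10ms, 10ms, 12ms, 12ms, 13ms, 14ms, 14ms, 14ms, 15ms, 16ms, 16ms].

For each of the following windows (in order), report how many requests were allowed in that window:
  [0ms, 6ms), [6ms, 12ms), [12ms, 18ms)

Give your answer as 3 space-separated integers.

Processing requests:
  req#1 t=0ms (window 0): ALLOW
  req#2 t=2ms (window 0): ALLOW
  req#3 t=3ms (window 0): DENY
  req#4 t=4ms (window 0): DENY
  req#5 t=5ms (window 0): DENY
  req#6 t=5ms (window 0): DENY
  req#7 t=5ms (window 0): DENY
  req#8 t=6ms (window 1): ALLOW
  req#9 t=7ms (window 1): ALLOW
  req#10 t=8ms (window 1): DENY
  req#11 t=8ms (window 1): DENY
  req#12 t=8ms (window 1): DENY
  req#13 t=9ms (window 1): DENY
  req#14 t=10ms (window 1): DENY
  req#15 t=10ms (window 1): DENY
  req#16 t=12ms (window 2): ALLOW
  req#17 t=12ms (window 2): ALLOW
  req#18 t=13ms (window 2): DENY
  req#19 t=14ms (window 2): DENY
  req#20 t=14ms (window 2): DENY
  req#21 t=14ms (window 2): DENY
  req#22 t=15ms (window 2): DENY
  req#23 t=16ms (window 2): DENY
  req#24 t=16ms (window 2): DENY

Allowed counts by window: 2 2 2

Answer: 2 2 2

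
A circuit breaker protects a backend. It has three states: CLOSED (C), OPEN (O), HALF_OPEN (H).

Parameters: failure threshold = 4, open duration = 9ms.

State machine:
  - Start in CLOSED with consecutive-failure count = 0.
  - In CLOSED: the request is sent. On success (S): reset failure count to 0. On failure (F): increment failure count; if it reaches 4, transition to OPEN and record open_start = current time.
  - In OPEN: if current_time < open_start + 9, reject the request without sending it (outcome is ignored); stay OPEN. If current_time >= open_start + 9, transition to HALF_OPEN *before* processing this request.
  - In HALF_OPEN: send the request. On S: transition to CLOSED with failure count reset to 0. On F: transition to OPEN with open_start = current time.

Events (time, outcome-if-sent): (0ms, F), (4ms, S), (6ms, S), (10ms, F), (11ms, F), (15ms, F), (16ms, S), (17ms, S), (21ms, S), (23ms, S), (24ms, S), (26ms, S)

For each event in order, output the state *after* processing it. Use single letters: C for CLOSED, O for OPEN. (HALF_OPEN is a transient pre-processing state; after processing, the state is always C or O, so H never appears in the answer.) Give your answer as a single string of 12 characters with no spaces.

State after each event:
  event#1 t=0ms outcome=F: state=CLOSED
  event#2 t=4ms outcome=S: state=CLOSED
  event#3 t=6ms outcome=S: state=CLOSED
  event#4 t=10ms outcome=F: state=CLOSED
  event#5 t=11ms outcome=F: state=CLOSED
  event#6 t=15ms outcome=F: state=CLOSED
  event#7 t=16ms outcome=S: state=CLOSED
  event#8 t=17ms outcome=S: state=CLOSED
  event#9 t=21ms outcome=S: state=CLOSED
  event#10 t=23ms outcome=S: state=CLOSED
  event#11 t=24ms outcome=S: state=CLOSED
  event#12 t=26ms outcome=S: state=CLOSED

Answer: CCCCCCCCCCCC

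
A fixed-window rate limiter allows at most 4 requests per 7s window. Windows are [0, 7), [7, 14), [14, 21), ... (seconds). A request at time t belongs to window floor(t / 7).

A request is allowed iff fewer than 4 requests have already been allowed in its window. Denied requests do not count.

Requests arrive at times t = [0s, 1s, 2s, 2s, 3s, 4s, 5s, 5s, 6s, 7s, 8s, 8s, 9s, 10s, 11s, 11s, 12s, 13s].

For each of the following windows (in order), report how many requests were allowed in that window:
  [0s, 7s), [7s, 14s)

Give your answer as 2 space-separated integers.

Processing requests:
  req#1 t=0s (window 0): ALLOW
  req#2 t=1s (window 0): ALLOW
  req#3 t=2s (window 0): ALLOW
  req#4 t=2s (window 0): ALLOW
  req#5 t=3s (window 0): DENY
  req#6 t=4s (window 0): DENY
  req#7 t=5s (window 0): DENY
  req#8 t=5s (window 0): DENY
  req#9 t=6s (window 0): DENY
  req#10 t=7s (window 1): ALLOW
  req#11 t=8s (window 1): ALLOW
  req#12 t=8s (window 1): ALLOW
  req#13 t=9s (window 1): ALLOW
  req#14 t=10s (window 1): DENY
  req#15 t=11s (window 1): DENY
  req#16 t=11s (window 1): DENY
  req#17 t=12s (window 1): DENY
  req#18 t=13s (window 1): DENY

Allowed counts by window: 4 4

Answer: 4 4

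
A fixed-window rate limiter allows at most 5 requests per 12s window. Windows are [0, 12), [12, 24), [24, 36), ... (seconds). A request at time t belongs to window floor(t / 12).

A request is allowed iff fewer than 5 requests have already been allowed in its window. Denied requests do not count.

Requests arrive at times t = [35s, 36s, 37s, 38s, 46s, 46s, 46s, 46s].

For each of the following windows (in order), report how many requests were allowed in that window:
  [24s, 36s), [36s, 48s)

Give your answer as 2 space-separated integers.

Answer: 1 5

Derivation:
Processing requests:
  req#1 t=35s (window 2): ALLOW
  req#2 t=36s (window 3): ALLOW
  req#3 t=37s (window 3): ALLOW
  req#4 t=38s (window 3): ALLOW
  req#5 t=46s (window 3): ALLOW
  req#6 t=46s (window 3): ALLOW
  req#7 t=46s (window 3): DENY
  req#8 t=46s (window 3): DENY

Allowed counts by window: 1 5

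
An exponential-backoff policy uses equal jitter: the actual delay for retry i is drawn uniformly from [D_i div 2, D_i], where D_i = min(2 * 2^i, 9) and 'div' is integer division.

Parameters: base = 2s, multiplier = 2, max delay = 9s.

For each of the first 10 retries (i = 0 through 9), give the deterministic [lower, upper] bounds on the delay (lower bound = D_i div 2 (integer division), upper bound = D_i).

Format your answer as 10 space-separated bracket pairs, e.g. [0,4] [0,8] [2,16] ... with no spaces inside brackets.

Computing bounds per retry:
  i=0: D_i=min(2*2^0,9)=2, bounds=[1,2]
  i=1: D_i=min(2*2^1,9)=4, bounds=[2,4]
  i=2: D_i=min(2*2^2,9)=8, bounds=[4,8]
  i=3: D_i=min(2*2^3,9)=9, bounds=[4,9]
  i=4: D_i=min(2*2^4,9)=9, bounds=[4,9]
  i=5: D_i=min(2*2^5,9)=9, bounds=[4,9]
  i=6: D_i=min(2*2^6,9)=9, bounds=[4,9]
  i=7: D_i=min(2*2^7,9)=9, bounds=[4,9]
  i=8: D_i=min(2*2^8,9)=9, bounds=[4,9]
  i=9: D_i=min(2*2^9,9)=9, bounds=[4,9]

Answer: [1,2] [2,4] [4,8] [4,9] [4,9] [4,9] [4,9] [4,9] [4,9] [4,9]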